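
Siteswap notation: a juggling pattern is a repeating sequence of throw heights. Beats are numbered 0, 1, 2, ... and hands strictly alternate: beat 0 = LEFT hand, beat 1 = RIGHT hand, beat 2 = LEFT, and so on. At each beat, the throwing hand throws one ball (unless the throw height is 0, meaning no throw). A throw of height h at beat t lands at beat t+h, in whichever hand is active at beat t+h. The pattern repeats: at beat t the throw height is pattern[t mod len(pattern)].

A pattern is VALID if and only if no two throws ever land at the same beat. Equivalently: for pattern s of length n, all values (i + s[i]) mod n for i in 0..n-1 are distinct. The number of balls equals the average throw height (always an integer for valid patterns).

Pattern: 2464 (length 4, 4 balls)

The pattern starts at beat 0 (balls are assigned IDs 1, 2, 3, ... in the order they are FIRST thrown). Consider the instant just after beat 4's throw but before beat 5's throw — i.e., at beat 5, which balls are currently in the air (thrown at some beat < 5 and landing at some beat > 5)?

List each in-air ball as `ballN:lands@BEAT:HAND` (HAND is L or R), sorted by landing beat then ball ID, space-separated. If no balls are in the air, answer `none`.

Answer: ball4:lands@6:L ball3:lands@7:R ball1:lands@8:L

Derivation:
Beat 0 (L): throw ball1 h=2 -> lands@2:L; in-air after throw: [b1@2:L]
Beat 1 (R): throw ball2 h=4 -> lands@5:R; in-air after throw: [b1@2:L b2@5:R]
Beat 2 (L): throw ball1 h=6 -> lands@8:L; in-air after throw: [b2@5:R b1@8:L]
Beat 3 (R): throw ball3 h=4 -> lands@7:R; in-air after throw: [b2@5:R b3@7:R b1@8:L]
Beat 4 (L): throw ball4 h=2 -> lands@6:L; in-air after throw: [b2@5:R b4@6:L b3@7:R b1@8:L]
Beat 5 (R): throw ball2 h=4 -> lands@9:R; in-air after throw: [b4@6:L b3@7:R b1@8:L b2@9:R]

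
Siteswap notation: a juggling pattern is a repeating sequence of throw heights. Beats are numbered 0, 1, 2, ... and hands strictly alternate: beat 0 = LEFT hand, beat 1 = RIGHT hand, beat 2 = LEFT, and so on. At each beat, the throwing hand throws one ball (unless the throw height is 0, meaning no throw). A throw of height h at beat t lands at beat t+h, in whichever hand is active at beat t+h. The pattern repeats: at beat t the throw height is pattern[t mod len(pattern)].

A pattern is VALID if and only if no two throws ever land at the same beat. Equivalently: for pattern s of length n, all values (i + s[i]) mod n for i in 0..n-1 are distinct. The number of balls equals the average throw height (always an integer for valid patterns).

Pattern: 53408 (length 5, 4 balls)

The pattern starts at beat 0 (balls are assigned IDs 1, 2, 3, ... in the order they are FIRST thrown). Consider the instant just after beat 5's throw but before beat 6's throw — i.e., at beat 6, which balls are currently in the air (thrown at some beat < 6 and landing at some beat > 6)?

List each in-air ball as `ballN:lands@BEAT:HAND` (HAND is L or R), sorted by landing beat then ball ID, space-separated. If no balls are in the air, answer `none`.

Answer: ball1:lands@10:L ball2:lands@12:L

Derivation:
Beat 0 (L): throw ball1 h=5 -> lands@5:R; in-air after throw: [b1@5:R]
Beat 1 (R): throw ball2 h=3 -> lands@4:L; in-air after throw: [b2@4:L b1@5:R]
Beat 2 (L): throw ball3 h=4 -> lands@6:L; in-air after throw: [b2@4:L b1@5:R b3@6:L]
Beat 4 (L): throw ball2 h=8 -> lands@12:L; in-air after throw: [b1@5:R b3@6:L b2@12:L]
Beat 5 (R): throw ball1 h=5 -> lands@10:L; in-air after throw: [b3@6:L b1@10:L b2@12:L]
Beat 6 (L): throw ball3 h=3 -> lands@9:R; in-air after throw: [b3@9:R b1@10:L b2@12:L]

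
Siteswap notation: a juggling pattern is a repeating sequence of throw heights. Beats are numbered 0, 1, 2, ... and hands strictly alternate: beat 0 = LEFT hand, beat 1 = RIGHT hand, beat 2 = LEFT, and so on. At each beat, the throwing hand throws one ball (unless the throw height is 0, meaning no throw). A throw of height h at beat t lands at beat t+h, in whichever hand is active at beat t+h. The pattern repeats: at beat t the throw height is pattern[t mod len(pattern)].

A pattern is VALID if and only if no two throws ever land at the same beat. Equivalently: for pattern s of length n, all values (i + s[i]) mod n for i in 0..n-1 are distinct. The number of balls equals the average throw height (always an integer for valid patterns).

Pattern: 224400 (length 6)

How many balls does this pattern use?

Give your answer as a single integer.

Answer: 2

Derivation:
Pattern = [2, 2, 4, 4, 0, 0], length n = 6
  position 0: throw height = 2, running sum = 2
  position 1: throw height = 2, running sum = 4
  position 2: throw height = 4, running sum = 8
  position 3: throw height = 4, running sum = 12
  position 4: throw height = 0, running sum = 12
  position 5: throw height = 0, running sum = 12
Total sum = 12; balls = sum / n = 12 / 6 = 2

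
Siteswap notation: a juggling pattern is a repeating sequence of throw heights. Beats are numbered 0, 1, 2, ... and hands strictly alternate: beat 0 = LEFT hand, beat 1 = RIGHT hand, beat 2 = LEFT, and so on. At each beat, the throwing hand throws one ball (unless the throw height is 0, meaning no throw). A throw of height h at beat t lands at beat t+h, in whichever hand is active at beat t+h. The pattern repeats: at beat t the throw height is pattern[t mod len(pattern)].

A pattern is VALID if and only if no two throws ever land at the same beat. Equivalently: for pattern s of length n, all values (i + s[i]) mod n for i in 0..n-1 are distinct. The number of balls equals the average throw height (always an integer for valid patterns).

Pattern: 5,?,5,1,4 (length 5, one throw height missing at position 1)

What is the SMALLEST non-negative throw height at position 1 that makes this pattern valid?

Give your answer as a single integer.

Answer: 0

Derivation:
i=0: (0 + 5) mod 5 = 0
i=1: s[i]=? (unknown)
i=2: (2 + 5) mod 5 = 2
i=3: (3 + 1) mod 5 = 4
i=4: (4 + 4) mod 5 = 3
Known residues: [0, 2, 3, 4]; need a permutation of 0..4, so missing residue r = 1
Need (1 + s) mod 5 = 1; smallest s = (1 - 1) mod 5 = 0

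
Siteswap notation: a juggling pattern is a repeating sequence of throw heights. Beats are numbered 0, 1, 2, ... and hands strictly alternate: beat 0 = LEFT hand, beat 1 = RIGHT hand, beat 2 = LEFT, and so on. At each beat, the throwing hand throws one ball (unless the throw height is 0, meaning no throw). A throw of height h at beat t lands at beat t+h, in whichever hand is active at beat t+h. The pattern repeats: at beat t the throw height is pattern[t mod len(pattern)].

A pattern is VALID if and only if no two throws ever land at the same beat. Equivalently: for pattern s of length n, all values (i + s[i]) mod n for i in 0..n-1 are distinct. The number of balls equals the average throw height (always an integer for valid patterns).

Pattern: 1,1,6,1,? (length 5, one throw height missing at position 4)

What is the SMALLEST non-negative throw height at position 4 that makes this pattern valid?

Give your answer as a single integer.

i=0: (0 + 1) mod 5 = 1
i=1: (1 + 1) mod 5 = 2
i=2: (2 + 6) mod 5 = 3
i=3: (3 + 1) mod 5 = 4
i=4: s[i]=? (unknown)
Known residues: [1, 2, 3, 4]; need a permutation of 0..4, so missing residue r = 0
Need (4 + s) mod 5 = 0; smallest s = (0 - 4) mod 5 = 1

Answer: 1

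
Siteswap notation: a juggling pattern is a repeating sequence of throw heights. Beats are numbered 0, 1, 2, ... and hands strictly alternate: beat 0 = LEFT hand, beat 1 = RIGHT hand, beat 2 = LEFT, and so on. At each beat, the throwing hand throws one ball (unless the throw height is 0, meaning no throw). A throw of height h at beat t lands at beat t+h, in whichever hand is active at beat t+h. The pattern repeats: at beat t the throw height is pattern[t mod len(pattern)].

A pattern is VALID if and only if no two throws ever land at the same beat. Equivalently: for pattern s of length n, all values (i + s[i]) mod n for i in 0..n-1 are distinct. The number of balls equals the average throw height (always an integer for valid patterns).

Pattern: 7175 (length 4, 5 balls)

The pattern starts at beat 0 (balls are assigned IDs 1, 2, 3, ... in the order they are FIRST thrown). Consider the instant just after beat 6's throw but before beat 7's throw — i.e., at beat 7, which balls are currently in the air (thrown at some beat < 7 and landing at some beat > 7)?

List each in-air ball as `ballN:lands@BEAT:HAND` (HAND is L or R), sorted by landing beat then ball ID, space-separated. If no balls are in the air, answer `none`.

Beat 0 (L): throw ball1 h=7 -> lands@7:R; in-air after throw: [b1@7:R]
Beat 1 (R): throw ball2 h=1 -> lands@2:L; in-air after throw: [b2@2:L b1@7:R]
Beat 2 (L): throw ball2 h=7 -> lands@9:R; in-air after throw: [b1@7:R b2@9:R]
Beat 3 (R): throw ball3 h=5 -> lands@8:L; in-air after throw: [b1@7:R b3@8:L b2@9:R]
Beat 4 (L): throw ball4 h=7 -> lands@11:R; in-air after throw: [b1@7:R b3@8:L b2@9:R b4@11:R]
Beat 5 (R): throw ball5 h=1 -> lands@6:L; in-air after throw: [b5@6:L b1@7:R b3@8:L b2@9:R b4@11:R]
Beat 6 (L): throw ball5 h=7 -> lands@13:R; in-air after throw: [b1@7:R b3@8:L b2@9:R b4@11:R b5@13:R]
Beat 7 (R): throw ball1 h=5 -> lands@12:L; in-air after throw: [b3@8:L b2@9:R b4@11:R b1@12:L b5@13:R]

Answer: ball3:lands@8:L ball2:lands@9:R ball4:lands@11:R ball5:lands@13:R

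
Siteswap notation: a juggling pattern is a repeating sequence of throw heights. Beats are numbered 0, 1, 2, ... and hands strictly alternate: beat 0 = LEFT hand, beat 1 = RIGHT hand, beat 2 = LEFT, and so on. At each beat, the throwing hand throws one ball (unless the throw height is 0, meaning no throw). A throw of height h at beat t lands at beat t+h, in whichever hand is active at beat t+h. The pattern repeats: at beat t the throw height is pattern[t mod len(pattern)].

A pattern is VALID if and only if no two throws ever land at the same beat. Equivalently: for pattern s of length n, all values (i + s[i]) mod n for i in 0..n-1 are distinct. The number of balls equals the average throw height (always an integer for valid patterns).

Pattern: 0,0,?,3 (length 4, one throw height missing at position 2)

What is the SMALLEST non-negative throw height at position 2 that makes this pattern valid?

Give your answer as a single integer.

i=0: (0 + 0) mod 4 = 0
i=1: (1 + 0) mod 4 = 1
i=2: s[i]=? (unknown)
i=3: (3 + 3) mod 4 = 2
Known residues: [0, 1, 2]; need a permutation of 0..3, so missing residue r = 3
Need (2 + s) mod 4 = 3; smallest s = (3 - 2) mod 4 = 1

Answer: 1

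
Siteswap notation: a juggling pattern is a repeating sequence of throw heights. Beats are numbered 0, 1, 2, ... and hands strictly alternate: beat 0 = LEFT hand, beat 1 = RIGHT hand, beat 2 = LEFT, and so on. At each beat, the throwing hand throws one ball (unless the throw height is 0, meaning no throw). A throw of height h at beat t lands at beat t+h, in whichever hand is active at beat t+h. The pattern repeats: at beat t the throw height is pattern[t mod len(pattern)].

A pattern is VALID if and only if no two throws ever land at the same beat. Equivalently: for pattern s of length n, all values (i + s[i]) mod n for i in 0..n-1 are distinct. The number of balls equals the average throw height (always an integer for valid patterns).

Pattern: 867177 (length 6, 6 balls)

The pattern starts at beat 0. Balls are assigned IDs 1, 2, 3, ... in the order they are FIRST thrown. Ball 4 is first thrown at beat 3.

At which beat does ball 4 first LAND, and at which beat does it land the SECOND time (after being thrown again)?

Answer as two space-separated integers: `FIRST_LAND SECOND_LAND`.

Beat 0 (L): throw ball1 h=8 -> lands@8:L; in-air after throw: [b1@8:L]
Beat 1 (R): throw ball2 h=6 -> lands@7:R; in-air after throw: [b2@7:R b1@8:L]
Beat 2 (L): throw ball3 h=7 -> lands@9:R; in-air after throw: [b2@7:R b1@8:L b3@9:R]
Beat 3 (R): throw ball4 h=1 -> lands@4:L; in-air after throw: [b4@4:L b2@7:R b1@8:L b3@9:R]
Beat 4 (L): throw ball4 h=7 -> lands@11:R; in-air after throw: [b2@7:R b1@8:L b3@9:R b4@11:R]
Beat 5 (R): throw ball5 h=7 -> lands@12:L; in-air after throw: [b2@7:R b1@8:L b3@9:R b4@11:R b5@12:L]
Beat 6 (L): throw ball6 h=8 -> lands@14:L; in-air after throw: [b2@7:R b1@8:L b3@9:R b4@11:R b5@12:L b6@14:L]
Beat 7 (R): throw ball2 h=6 -> lands@13:R; in-air after throw: [b1@8:L b3@9:R b4@11:R b5@12:L b2@13:R b6@14:L]
Beat 8 (L): throw ball1 h=7 -> lands@15:R; in-air after throw: [b3@9:R b4@11:R b5@12:L b2@13:R b6@14:L b1@15:R]
Beat 9 (R): throw ball3 h=1 -> lands@10:L; in-air after throw: [b3@10:L b4@11:R b5@12:L b2@13:R b6@14:L b1@15:R]
Beat 10 (L): throw ball3 h=7 -> lands@17:R; in-air after throw: [b4@11:R b5@12:L b2@13:R b6@14:L b1@15:R b3@17:R]
Beat 11 (R): throw ball4 h=7 -> lands@18:L; in-air after throw: [b5@12:L b2@13:R b6@14:L b1@15:R b3@17:R b4@18:L]
Ball 4: thrown@3 h=1 -> first land @4; rethrown@4 h=7 -> second land @11

Answer: 4 11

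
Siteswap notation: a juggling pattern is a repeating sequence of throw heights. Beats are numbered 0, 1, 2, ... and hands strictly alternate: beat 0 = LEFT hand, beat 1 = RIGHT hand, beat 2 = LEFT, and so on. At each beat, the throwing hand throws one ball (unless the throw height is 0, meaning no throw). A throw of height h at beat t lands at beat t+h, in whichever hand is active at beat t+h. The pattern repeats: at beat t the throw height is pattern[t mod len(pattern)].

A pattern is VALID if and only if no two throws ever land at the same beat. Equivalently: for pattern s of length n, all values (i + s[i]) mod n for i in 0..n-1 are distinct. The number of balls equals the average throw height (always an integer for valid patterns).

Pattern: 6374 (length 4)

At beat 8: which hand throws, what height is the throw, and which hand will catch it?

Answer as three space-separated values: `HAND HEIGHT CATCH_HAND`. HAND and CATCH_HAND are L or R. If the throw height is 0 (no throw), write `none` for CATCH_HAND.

Beat 8: 8 mod 2 = 0, so hand = L
Throw height = pattern[8 mod 4] = pattern[0] = 6
Lands at beat 8+6=14, 14 mod 2 = 0, so catch hand = L

Answer: L 6 L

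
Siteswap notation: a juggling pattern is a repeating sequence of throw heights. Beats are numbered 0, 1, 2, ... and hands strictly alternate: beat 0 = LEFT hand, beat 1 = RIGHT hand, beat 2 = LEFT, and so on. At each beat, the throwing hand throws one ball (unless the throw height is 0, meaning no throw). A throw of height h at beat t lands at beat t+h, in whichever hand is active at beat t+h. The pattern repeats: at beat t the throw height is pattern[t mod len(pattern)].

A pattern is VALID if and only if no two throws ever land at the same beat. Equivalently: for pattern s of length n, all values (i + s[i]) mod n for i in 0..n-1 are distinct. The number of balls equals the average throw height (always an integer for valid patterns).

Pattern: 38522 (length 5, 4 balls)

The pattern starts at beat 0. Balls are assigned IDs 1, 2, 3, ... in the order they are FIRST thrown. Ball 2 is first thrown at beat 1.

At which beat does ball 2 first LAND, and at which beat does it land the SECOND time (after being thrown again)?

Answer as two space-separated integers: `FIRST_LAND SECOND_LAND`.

Answer: 9 11

Derivation:
Beat 0 (L): throw ball1 h=3 -> lands@3:R; in-air after throw: [b1@3:R]
Beat 1 (R): throw ball2 h=8 -> lands@9:R; in-air after throw: [b1@3:R b2@9:R]
Beat 2 (L): throw ball3 h=5 -> lands@7:R; in-air after throw: [b1@3:R b3@7:R b2@9:R]
Beat 3 (R): throw ball1 h=2 -> lands@5:R; in-air after throw: [b1@5:R b3@7:R b2@9:R]
Beat 4 (L): throw ball4 h=2 -> lands@6:L; in-air after throw: [b1@5:R b4@6:L b3@7:R b2@9:R]
Beat 5 (R): throw ball1 h=3 -> lands@8:L; in-air after throw: [b4@6:L b3@7:R b1@8:L b2@9:R]
Beat 6 (L): throw ball4 h=8 -> lands@14:L; in-air after throw: [b3@7:R b1@8:L b2@9:R b4@14:L]
Beat 7 (R): throw ball3 h=5 -> lands@12:L; in-air after throw: [b1@8:L b2@9:R b3@12:L b4@14:L]
Beat 8 (L): throw ball1 h=2 -> lands@10:L; in-air after throw: [b2@9:R b1@10:L b3@12:L b4@14:L]
Beat 9 (R): throw ball2 h=2 -> lands@11:R; in-air after throw: [b1@10:L b2@11:R b3@12:L b4@14:L]
Beat 10 (L): throw ball1 h=3 -> lands@13:R; in-air after throw: [b2@11:R b3@12:L b1@13:R b4@14:L]
Beat 11 (R): throw ball2 h=8 -> lands@19:R; in-air after throw: [b3@12:L b1@13:R b4@14:L b2@19:R]
Ball 2: thrown@1 h=8 -> first land @9; rethrown@9 h=2 -> second land @11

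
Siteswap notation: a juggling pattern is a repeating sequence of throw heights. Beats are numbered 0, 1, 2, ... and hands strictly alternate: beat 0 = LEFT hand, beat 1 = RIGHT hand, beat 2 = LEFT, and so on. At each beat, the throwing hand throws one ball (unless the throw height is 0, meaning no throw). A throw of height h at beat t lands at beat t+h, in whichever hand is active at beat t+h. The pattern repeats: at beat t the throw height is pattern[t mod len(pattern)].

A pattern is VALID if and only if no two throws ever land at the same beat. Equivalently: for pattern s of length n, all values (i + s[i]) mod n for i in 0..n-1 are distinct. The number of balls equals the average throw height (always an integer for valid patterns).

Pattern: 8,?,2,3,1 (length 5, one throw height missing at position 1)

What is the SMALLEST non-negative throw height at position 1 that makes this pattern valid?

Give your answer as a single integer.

i=0: (0 + 8) mod 5 = 3
i=1: s[i]=? (unknown)
i=2: (2 + 2) mod 5 = 4
i=3: (3 + 3) mod 5 = 1
i=4: (4 + 1) mod 5 = 0
Known residues: [0, 1, 3, 4]; need a permutation of 0..4, so missing residue r = 2
Need (1 + s) mod 5 = 2; smallest s = (2 - 1) mod 5 = 1

Answer: 1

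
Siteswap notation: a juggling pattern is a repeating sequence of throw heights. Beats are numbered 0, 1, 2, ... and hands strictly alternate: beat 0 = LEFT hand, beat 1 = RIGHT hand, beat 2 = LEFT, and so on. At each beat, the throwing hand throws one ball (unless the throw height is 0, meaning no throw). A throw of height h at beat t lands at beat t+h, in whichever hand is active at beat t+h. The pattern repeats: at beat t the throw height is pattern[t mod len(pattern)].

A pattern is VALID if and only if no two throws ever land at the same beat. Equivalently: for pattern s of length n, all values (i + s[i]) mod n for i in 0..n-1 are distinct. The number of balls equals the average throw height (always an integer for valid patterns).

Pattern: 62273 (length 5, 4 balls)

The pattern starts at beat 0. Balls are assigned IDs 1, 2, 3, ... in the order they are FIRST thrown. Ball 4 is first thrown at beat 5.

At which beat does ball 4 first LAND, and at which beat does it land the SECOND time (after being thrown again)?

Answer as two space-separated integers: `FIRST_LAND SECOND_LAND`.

Answer: 11 13

Derivation:
Beat 0 (L): throw ball1 h=6 -> lands@6:L; in-air after throw: [b1@6:L]
Beat 1 (R): throw ball2 h=2 -> lands@3:R; in-air after throw: [b2@3:R b1@6:L]
Beat 2 (L): throw ball3 h=2 -> lands@4:L; in-air after throw: [b2@3:R b3@4:L b1@6:L]
Beat 3 (R): throw ball2 h=7 -> lands@10:L; in-air after throw: [b3@4:L b1@6:L b2@10:L]
Beat 4 (L): throw ball3 h=3 -> lands@7:R; in-air after throw: [b1@6:L b3@7:R b2@10:L]
Beat 5 (R): throw ball4 h=6 -> lands@11:R; in-air after throw: [b1@6:L b3@7:R b2@10:L b4@11:R]
Beat 6 (L): throw ball1 h=2 -> lands@8:L; in-air after throw: [b3@7:R b1@8:L b2@10:L b4@11:R]
Beat 7 (R): throw ball3 h=2 -> lands@9:R; in-air after throw: [b1@8:L b3@9:R b2@10:L b4@11:R]
Beat 8 (L): throw ball1 h=7 -> lands@15:R; in-air after throw: [b3@9:R b2@10:L b4@11:R b1@15:R]
Beat 9 (R): throw ball3 h=3 -> lands@12:L; in-air after throw: [b2@10:L b4@11:R b3@12:L b1@15:R]
Beat 10 (L): throw ball2 h=6 -> lands@16:L; in-air after throw: [b4@11:R b3@12:L b1@15:R b2@16:L]
Beat 11 (R): throw ball4 h=2 -> lands@13:R; in-air after throw: [b3@12:L b4@13:R b1@15:R b2@16:L]
Ball 4: thrown@5 h=6 -> first land @11; rethrown@11 h=2 -> second land @13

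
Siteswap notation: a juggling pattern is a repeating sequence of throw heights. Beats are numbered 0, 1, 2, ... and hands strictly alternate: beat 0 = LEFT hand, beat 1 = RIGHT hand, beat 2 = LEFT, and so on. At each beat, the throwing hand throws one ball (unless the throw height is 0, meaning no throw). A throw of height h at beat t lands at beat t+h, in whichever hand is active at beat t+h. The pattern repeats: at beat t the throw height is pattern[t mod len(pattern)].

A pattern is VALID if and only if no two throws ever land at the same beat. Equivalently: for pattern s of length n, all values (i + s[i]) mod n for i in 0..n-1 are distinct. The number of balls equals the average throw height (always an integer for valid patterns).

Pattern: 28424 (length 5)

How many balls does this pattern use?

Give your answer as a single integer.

Pattern = [2, 8, 4, 2, 4], length n = 5
  position 0: throw height = 2, running sum = 2
  position 1: throw height = 8, running sum = 10
  position 2: throw height = 4, running sum = 14
  position 3: throw height = 2, running sum = 16
  position 4: throw height = 4, running sum = 20
Total sum = 20; balls = sum / n = 20 / 5 = 4

Answer: 4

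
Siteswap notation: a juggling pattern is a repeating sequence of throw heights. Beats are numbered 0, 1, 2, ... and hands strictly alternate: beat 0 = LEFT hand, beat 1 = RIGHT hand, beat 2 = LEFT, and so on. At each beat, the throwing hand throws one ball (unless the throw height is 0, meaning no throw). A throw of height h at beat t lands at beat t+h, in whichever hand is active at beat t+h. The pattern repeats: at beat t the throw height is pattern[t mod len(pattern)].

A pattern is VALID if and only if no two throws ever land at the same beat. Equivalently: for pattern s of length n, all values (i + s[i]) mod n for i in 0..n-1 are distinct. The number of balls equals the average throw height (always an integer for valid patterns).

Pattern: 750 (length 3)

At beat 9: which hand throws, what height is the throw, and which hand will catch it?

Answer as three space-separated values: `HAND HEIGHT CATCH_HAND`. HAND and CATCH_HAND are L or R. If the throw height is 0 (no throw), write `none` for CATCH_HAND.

Beat 9: 9 mod 2 = 1, so hand = R
Throw height = pattern[9 mod 3] = pattern[0] = 7
Lands at beat 9+7=16, 16 mod 2 = 0, so catch hand = L

Answer: R 7 L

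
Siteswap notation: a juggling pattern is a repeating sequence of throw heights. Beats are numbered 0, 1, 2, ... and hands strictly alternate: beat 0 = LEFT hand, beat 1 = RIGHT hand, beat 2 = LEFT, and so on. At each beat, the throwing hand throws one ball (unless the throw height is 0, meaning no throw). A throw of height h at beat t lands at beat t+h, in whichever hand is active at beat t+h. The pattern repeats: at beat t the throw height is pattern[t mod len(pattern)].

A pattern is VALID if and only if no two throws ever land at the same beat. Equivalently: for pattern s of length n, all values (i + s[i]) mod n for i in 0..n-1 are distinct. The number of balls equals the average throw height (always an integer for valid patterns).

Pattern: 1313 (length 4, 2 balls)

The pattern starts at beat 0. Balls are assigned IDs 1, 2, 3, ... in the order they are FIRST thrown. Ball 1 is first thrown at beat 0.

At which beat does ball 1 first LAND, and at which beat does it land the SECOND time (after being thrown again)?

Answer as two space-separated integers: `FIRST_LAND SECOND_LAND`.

Answer: 1 4

Derivation:
Beat 0 (L): throw ball1 h=1 -> lands@1:R; in-air after throw: [b1@1:R]
Beat 1 (R): throw ball1 h=3 -> lands@4:L; in-air after throw: [b1@4:L]
Beat 2 (L): throw ball2 h=1 -> lands@3:R; in-air after throw: [b2@3:R b1@4:L]
Beat 3 (R): throw ball2 h=3 -> lands@6:L; in-air after throw: [b1@4:L b2@6:L]
Beat 4 (L): throw ball1 h=1 -> lands@5:R; in-air after throw: [b1@5:R b2@6:L]
Ball 1: thrown@0 h=1 -> first land @1; rethrown@1 h=3 -> second land @4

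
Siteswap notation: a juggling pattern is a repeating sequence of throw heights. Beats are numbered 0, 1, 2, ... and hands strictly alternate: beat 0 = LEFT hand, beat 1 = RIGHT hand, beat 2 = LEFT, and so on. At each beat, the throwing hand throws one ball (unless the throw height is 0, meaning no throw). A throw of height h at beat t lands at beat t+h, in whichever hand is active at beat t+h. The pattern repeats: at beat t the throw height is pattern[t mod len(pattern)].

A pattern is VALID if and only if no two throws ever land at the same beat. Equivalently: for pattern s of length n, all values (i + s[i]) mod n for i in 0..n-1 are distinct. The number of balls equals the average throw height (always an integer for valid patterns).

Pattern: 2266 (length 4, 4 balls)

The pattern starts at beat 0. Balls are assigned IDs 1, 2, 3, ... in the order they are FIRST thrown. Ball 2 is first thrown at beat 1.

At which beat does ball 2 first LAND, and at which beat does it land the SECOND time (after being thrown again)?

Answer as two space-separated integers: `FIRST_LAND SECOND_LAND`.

Answer: 3 9

Derivation:
Beat 0 (L): throw ball1 h=2 -> lands@2:L; in-air after throw: [b1@2:L]
Beat 1 (R): throw ball2 h=2 -> lands@3:R; in-air after throw: [b1@2:L b2@3:R]
Beat 2 (L): throw ball1 h=6 -> lands@8:L; in-air after throw: [b2@3:R b1@8:L]
Beat 3 (R): throw ball2 h=6 -> lands@9:R; in-air after throw: [b1@8:L b2@9:R]
Beat 4 (L): throw ball3 h=2 -> lands@6:L; in-air after throw: [b3@6:L b1@8:L b2@9:R]
Beat 5 (R): throw ball4 h=2 -> lands@7:R; in-air after throw: [b3@6:L b4@7:R b1@8:L b2@9:R]
Beat 6 (L): throw ball3 h=6 -> lands@12:L; in-air after throw: [b4@7:R b1@8:L b2@9:R b3@12:L]
Beat 7 (R): throw ball4 h=6 -> lands@13:R; in-air after throw: [b1@8:L b2@9:R b3@12:L b4@13:R]
Beat 8 (L): throw ball1 h=2 -> lands@10:L; in-air after throw: [b2@9:R b1@10:L b3@12:L b4@13:R]
Beat 9 (R): throw ball2 h=2 -> lands@11:R; in-air after throw: [b1@10:L b2@11:R b3@12:L b4@13:R]
Ball 2: thrown@1 h=2 -> first land @3; rethrown@3 h=6 -> second land @9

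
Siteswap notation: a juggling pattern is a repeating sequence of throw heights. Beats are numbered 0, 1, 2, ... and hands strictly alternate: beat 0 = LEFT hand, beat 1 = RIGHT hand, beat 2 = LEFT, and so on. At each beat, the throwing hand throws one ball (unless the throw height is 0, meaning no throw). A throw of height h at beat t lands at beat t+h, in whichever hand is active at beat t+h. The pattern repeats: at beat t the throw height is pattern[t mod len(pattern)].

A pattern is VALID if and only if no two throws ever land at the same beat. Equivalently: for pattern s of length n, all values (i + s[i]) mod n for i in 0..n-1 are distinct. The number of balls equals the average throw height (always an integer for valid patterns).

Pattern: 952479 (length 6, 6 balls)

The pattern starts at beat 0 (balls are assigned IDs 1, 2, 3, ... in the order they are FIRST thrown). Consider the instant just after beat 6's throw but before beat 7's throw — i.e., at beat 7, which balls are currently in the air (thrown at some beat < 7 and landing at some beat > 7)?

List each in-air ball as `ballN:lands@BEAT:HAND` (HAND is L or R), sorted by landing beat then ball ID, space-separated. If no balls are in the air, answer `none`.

Answer: ball1:lands@9:R ball3:lands@11:R ball5:lands@14:L ball2:lands@15:R

Derivation:
Beat 0 (L): throw ball1 h=9 -> lands@9:R; in-air after throw: [b1@9:R]
Beat 1 (R): throw ball2 h=5 -> lands@6:L; in-air after throw: [b2@6:L b1@9:R]
Beat 2 (L): throw ball3 h=2 -> lands@4:L; in-air after throw: [b3@4:L b2@6:L b1@9:R]
Beat 3 (R): throw ball4 h=4 -> lands@7:R; in-air after throw: [b3@4:L b2@6:L b4@7:R b1@9:R]
Beat 4 (L): throw ball3 h=7 -> lands@11:R; in-air after throw: [b2@6:L b4@7:R b1@9:R b3@11:R]
Beat 5 (R): throw ball5 h=9 -> lands@14:L; in-air after throw: [b2@6:L b4@7:R b1@9:R b3@11:R b5@14:L]
Beat 6 (L): throw ball2 h=9 -> lands@15:R; in-air after throw: [b4@7:R b1@9:R b3@11:R b5@14:L b2@15:R]
Beat 7 (R): throw ball4 h=5 -> lands@12:L; in-air after throw: [b1@9:R b3@11:R b4@12:L b5@14:L b2@15:R]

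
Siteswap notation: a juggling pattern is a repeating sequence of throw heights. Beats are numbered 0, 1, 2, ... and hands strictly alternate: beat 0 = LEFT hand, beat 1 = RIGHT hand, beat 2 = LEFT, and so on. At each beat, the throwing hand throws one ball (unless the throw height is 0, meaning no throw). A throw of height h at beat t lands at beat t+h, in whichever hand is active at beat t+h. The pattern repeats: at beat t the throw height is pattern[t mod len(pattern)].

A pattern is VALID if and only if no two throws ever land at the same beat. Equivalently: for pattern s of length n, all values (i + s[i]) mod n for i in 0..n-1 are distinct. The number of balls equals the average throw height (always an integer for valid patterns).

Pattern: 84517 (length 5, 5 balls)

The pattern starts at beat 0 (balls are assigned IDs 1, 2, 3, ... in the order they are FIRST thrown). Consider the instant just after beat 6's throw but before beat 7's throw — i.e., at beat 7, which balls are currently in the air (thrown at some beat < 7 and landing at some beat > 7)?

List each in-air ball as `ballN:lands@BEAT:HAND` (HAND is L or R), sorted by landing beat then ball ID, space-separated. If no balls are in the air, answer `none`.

Beat 0 (L): throw ball1 h=8 -> lands@8:L; in-air after throw: [b1@8:L]
Beat 1 (R): throw ball2 h=4 -> lands@5:R; in-air after throw: [b2@5:R b1@8:L]
Beat 2 (L): throw ball3 h=5 -> lands@7:R; in-air after throw: [b2@5:R b3@7:R b1@8:L]
Beat 3 (R): throw ball4 h=1 -> lands@4:L; in-air after throw: [b4@4:L b2@5:R b3@7:R b1@8:L]
Beat 4 (L): throw ball4 h=7 -> lands@11:R; in-air after throw: [b2@5:R b3@7:R b1@8:L b4@11:R]
Beat 5 (R): throw ball2 h=8 -> lands@13:R; in-air after throw: [b3@7:R b1@8:L b4@11:R b2@13:R]
Beat 6 (L): throw ball5 h=4 -> lands@10:L; in-air after throw: [b3@7:R b1@8:L b5@10:L b4@11:R b2@13:R]
Beat 7 (R): throw ball3 h=5 -> lands@12:L; in-air after throw: [b1@8:L b5@10:L b4@11:R b3@12:L b2@13:R]

Answer: ball1:lands@8:L ball5:lands@10:L ball4:lands@11:R ball2:lands@13:R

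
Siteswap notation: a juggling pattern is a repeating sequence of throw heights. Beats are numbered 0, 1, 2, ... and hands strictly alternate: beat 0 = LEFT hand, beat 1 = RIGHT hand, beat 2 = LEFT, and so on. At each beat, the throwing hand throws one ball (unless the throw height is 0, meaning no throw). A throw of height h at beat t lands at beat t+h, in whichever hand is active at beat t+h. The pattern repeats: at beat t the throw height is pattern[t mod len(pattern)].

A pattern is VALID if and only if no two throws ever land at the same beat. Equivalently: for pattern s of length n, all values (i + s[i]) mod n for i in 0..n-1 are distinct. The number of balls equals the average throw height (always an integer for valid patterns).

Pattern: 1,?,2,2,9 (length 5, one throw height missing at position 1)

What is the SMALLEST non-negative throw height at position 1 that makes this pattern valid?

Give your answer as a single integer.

i=0: (0 + 1) mod 5 = 1
i=1: s[i]=? (unknown)
i=2: (2 + 2) mod 5 = 4
i=3: (3 + 2) mod 5 = 0
i=4: (4 + 9) mod 5 = 3
Known residues: [0, 1, 3, 4]; need a permutation of 0..4, so missing residue r = 2
Need (1 + s) mod 5 = 2; smallest s = (2 - 1) mod 5 = 1

Answer: 1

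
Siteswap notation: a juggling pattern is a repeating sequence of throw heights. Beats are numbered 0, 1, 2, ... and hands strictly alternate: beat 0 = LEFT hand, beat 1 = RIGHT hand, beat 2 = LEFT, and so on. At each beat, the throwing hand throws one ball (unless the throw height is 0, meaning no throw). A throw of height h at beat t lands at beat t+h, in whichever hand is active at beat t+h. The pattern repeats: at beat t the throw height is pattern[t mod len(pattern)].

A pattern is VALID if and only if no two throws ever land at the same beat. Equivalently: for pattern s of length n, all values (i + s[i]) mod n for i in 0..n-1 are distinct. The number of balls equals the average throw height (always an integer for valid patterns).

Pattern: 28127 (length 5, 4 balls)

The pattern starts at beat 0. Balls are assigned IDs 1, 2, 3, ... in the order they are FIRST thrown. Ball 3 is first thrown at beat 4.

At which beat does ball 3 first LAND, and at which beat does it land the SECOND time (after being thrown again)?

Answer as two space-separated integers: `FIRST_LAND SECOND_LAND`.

Answer: 11 19

Derivation:
Beat 0 (L): throw ball1 h=2 -> lands@2:L; in-air after throw: [b1@2:L]
Beat 1 (R): throw ball2 h=8 -> lands@9:R; in-air after throw: [b1@2:L b2@9:R]
Beat 2 (L): throw ball1 h=1 -> lands@3:R; in-air after throw: [b1@3:R b2@9:R]
Beat 3 (R): throw ball1 h=2 -> lands@5:R; in-air after throw: [b1@5:R b2@9:R]
Beat 4 (L): throw ball3 h=7 -> lands@11:R; in-air after throw: [b1@5:R b2@9:R b3@11:R]
Beat 5 (R): throw ball1 h=2 -> lands@7:R; in-air after throw: [b1@7:R b2@9:R b3@11:R]
Beat 6 (L): throw ball4 h=8 -> lands@14:L; in-air after throw: [b1@7:R b2@9:R b3@11:R b4@14:L]
Beat 7 (R): throw ball1 h=1 -> lands@8:L; in-air after throw: [b1@8:L b2@9:R b3@11:R b4@14:L]
Beat 8 (L): throw ball1 h=2 -> lands@10:L; in-air after throw: [b2@9:R b1@10:L b3@11:R b4@14:L]
Beat 9 (R): throw ball2 h=7 -> lands@16:L; in-air after throw: [b1@10:L b3@11:R b4@14:L b2@16:L]
Beat 10 (L): throw ball1 h=2 -> lands@12:L; in-air after throw: [b3@11:R b1@12:L b4@14:L b2@16:L]
Beat 11 (R): throw ball3 h=8 -> lands@19:R; in-air after throw: [b1@12:L b4@14:L b2@16:L b3@19:R]
Beat 12 (L): throw ball1 h=1 -> lands@13:R; in-air after throw: [b1@13:R b4@14:L b2@16:L b3@19:R]
Beat 13 (R): throw ball1 h=2 -> lands@15:R; in-air after throw: [b4@14:L b1@15:R b2@16:L b3@19:R]
Beat 14 (L): throw ball4 h=7 -> lands@21:R; in-air after throw: [b1@15:R b2@16:L b3@19:R b4@21:R]
Beat 15 (R): throw ball1 h=2 -> lands@17:R; in-air after throw: [b2@16:L b1@17:R b3@19:R b4@21:R]
Beat 16 (L): throw ball2 h=8 -> lands@24:L; in-air after throw: [b1@17:R b3@19:R b4@21:R b2@24:L]
Beat 17 (R): throw ball1 h=1 -> lands@18:L; in-air after throw: [b1@18:L b3@19:R b4@21:R b2@24:L]
Beat 18 (L): throw ball1 h=2 -> lands@20:L; in-air after throw: [b3@19:R b1@20:L b4@21:R b2@24:L]
Beat 19 (R): throw ball3 h=7 -> lands@26:L; in-air after throw: [b1@20:L b4@21:R b2@24:L b3@26:L]
Ball 3: thrown@4 h=7 -> first land @11; rethrown@11 h=8 -> second land @19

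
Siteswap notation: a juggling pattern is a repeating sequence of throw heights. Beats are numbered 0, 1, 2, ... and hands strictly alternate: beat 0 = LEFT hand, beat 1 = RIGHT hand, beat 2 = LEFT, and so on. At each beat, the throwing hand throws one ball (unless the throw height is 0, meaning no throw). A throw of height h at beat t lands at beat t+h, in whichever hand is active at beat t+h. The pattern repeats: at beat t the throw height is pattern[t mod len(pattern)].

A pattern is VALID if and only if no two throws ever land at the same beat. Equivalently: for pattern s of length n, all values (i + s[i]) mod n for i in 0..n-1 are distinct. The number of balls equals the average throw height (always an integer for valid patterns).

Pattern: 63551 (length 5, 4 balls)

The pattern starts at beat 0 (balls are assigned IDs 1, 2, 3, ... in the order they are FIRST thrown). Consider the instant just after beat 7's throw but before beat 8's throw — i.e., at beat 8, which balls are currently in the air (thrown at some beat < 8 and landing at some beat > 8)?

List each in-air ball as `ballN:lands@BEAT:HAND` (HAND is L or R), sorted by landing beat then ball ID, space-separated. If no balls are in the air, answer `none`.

Answer: ball1:lands@9:R ball2:lands@11:R ball3:lands@12:L

Derivation:
Beat 0 (L): throw ball1 h=6 -> lands@6:L; in-air after throw: [b1@6:L]
Beat 1 (R): throw ball2 h=3 -> lands@4:L; in-air after throw: [b2@4:L b1@6:L]
Beat 2 (L): throw ball3 h=5 -> lands@7:R; in-air after throw: [b2@4:L b1@6:L b3@7:R]
Beat 3 (R): throw ball4 h=5 -> lands@8:L; in-air after throw: [b2@4:L b1@6:L b3@7:R b4@8:L]
Beat 4 (L): throw ball2 h=1 -> lands@5:R; in-air after throw: [b2@5:R b1@6:L b3@7:R b4@8:L]
Beat 5 (R): throw ball2 h=6 -> lands@11:R; in-air after throw: [b1@6:L b3@7:R b4@8:L b2@11:R]
Beat 6 (L): throw ball1 h=3 -> lands@9:R; in-air after throw: [b3@7:R b4@8:L b1@9:R b2@11:R]
Beat 7 (R): throw ball3 h=5 -> lands@12:L; in-air after throw: [b4@8:L b1@9:R b2@11:R b3@12:L]
Beat 8 (L): throw ball4 h=5 -> lands@13:R; in-air after throw: [b1@9:R b2@11:R b3@12:L b4@13:R]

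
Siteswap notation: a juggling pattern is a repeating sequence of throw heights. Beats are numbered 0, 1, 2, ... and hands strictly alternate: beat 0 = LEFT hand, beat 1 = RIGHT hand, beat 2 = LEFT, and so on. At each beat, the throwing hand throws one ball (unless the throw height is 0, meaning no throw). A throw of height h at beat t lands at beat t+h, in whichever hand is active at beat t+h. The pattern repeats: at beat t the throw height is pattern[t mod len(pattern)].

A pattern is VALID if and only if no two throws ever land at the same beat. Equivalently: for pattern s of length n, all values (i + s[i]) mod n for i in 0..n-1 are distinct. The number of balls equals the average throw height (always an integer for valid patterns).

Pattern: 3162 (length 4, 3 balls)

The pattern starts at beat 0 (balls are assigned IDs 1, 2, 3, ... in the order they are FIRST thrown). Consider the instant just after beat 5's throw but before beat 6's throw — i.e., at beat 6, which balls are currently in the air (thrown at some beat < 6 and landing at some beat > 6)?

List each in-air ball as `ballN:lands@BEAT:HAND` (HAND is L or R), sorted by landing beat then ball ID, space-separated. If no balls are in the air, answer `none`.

Beat 0 (L): throw ball1 h=3 -> lands@3:R; in-air after throw: [b1@3:R]
Beat 1 (R): throw ball2 h=1 -> lands@2:L; in-air after throw: [b2@2:L b1@3:R]
Beat 2 (L): throw ball2 h=6 -> lands@8:L; in-air after throw: [b1@3:R b2@8:L]
Beat 3 (R): throw ball1 h=2 -> lands@5:R; in-air after throw: [b1@5:R b2@8:L]
Beat 4 (L): throw ball3 h=3 -> lands@7:R; in-air after throw: [b1@5:R b3@7:R b2@8:L]
Beat 5 (R): throw ball1 h=1 -> lands@6:L; in-air after throw: [b1@6:L b3@7:R b2@8:L]
Beat 6 (L): throw ball1 h=6 -> lands@12:L; in-air after throw: [b3@7:R b2@8:L b1@12:L]

Answer: ball3:lands@7:R ball2:lands@8:L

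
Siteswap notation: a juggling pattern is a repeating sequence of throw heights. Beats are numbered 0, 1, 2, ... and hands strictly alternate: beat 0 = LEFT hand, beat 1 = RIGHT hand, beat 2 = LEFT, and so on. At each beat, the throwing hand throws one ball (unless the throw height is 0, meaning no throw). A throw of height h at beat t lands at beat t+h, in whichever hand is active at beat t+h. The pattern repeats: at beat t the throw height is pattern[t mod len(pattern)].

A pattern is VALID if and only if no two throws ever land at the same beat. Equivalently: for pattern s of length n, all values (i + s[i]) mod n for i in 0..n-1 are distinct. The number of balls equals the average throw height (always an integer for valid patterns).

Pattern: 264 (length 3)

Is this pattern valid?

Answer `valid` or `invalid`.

i=0: (i + s[i]) mod n = (0 + 2) mod 3 = 2
i=1: (i + s[i]) mod n = (1 + 6) mod 3 = 1
i=2: (i + s[i]) mod n = (2 + 4) mod 3 = 0
Residues: [2, 1, 0], distinct: True

Answer: valid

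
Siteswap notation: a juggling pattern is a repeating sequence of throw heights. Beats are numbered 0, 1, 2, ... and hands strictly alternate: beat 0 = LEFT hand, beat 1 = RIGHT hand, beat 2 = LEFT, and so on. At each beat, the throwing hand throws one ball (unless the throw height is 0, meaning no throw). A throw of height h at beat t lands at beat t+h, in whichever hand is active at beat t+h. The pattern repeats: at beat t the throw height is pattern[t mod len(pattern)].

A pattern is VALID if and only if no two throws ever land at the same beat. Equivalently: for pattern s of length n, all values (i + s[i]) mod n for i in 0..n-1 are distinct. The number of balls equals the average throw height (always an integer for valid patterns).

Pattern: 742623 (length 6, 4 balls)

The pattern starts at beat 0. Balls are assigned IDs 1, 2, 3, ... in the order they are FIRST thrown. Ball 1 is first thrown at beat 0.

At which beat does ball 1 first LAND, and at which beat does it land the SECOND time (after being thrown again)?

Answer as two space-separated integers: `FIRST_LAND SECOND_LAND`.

Answer: 7 11

Derivation:
Beat 0 (L): throw ball1 h=7 -> lands@7:R; in-air after throw: [b1@7:R]
Beat 1 (R): throw ball2 h=4 -> lands@5:R; in-air after throw: [b2@5:R b1@7:R]
Beat 2 (L): throw ball3 h=2 -> lands@4:L; in-air after throw: [b3@4:L b2@5:R b1@7:R]
Beat 3 (R): throw ball4 h=6 -> lands@9:R; in-air after throw: [b3@4:L b2@5:R b1@7:R b4@9:R]
Beat 4 (L): throw ball3 h=2 -> lands@6:L; in-air after throw: [b2@5:R b3@6:L b1@7:R b4@9:R]
Beat 5 (R): throw ball2 h=3 -> lands@8:L; in-air after throw: [b3@6:L b1@7:R b2@8:L b4@9:R]
Beat 6 (L): throw ball3 h=7 -> lands@13:R; in-air after throw: [b1@7:R b2@8:L b4@9:R b3@13:R]
Beat 7 (R): throw ball1 h=4 -> lands@11:R; in-air after throw: [b2@8:L b4@9:R b1@11:R b3@13:R]
Beat 8 (L): throw ball2 h=2 -> lands@10:L; in-air after throw: [b4@9:R b2@10:L b1@11:R b3@13:R]
Beat 9 (R): throw ball4 h=6 -> lands@15:R; in-air after throw: [b2@10:L b1@11:R b3@13:R b4@15:R]
Beat 10 (L): throw ball2 h=2 -> lands@12:L; in-air after throw: [b1@11:R b2@12:L b3@13:R b4@15:R]
Beat 11 (R): throw ball1 h=3 -> lands@14:L; in-air after throw: [b2@12:L b3@13:R b1@14:L b4@15:R]
Ball 1: thrown@0 h=7 -> first land @7; rethrown@7 h=4 -> second land @11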